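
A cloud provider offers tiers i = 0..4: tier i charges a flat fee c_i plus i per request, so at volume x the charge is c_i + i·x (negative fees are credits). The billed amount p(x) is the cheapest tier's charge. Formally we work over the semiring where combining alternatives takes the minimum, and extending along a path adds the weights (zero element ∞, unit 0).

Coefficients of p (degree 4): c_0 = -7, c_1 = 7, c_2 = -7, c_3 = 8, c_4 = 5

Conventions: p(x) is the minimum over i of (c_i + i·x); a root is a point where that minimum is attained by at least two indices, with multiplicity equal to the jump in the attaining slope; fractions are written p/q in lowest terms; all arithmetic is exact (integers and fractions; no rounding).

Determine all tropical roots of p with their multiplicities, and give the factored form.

hull edge (i=0, c=-7) to (i=2, c=-7): slope 0, span 2
hull edge (i=2, c=-7) to (i=4, c=5): slope 6, span 2
Factored form: p(x) = 5 ⊗ (x ⊕ (-6)) ⊗ (x ⊕ (-6)) ⊗ (x ⊕ 0) ⊗ (x ⊕ 0)
Answer: roots = -6 (mult 2), 0 (mult 2)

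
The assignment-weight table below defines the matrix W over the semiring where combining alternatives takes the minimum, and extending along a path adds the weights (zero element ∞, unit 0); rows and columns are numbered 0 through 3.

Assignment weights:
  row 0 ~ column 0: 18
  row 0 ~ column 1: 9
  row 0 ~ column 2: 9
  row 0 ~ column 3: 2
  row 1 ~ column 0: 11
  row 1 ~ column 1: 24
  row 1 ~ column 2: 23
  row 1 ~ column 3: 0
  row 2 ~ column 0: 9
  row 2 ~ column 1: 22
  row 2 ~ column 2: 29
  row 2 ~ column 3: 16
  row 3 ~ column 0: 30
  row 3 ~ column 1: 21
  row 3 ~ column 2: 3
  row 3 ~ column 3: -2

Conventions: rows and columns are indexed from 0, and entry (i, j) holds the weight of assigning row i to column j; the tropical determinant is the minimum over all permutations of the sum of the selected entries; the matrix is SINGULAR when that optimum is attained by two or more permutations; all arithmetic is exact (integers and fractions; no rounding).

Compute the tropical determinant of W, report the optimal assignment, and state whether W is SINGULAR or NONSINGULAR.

σ = (0, 1, 2, 3): 18 + 24 + 29 + (-2) = 69
σ = (0, 1, 3, 2): 18 + 24 + 16 + 3 = 61
σ = (0, 2, 1, 3): 18 + 23 + 22 + (-2) = 61
σ = (0, 2, 3, 1): 18 + 23 + 16 + 21 = 78
σ = (0, 3, 1, 2): 18 + 0 + 22 + 3 = 43
σ = (0, 3, 2, 1): 18 + 0 + 29 + 21 = 68
σ = (1, 0, 2, 3): 9 + 11 + 29 + (-2) = 47
σ = (1, 0, 3, 2): 9 + 11 + 16 + 3 = 39
σ = (1, 2, 0, 3): 9 + 23 + 9 + (-2) = 39
σ = (1, 2, 3, 0): 9 + 23 + 16 + 30 = 78
σ = (1, 3, 0, 2): 9 + 0 + 9 + 3 = 21
σ = (1, 3, 2, 0): 9 + 0 + 29 + 30 = 68
σ = (2, 0, 1, 3): 9 + 11 + 22 + (-2) = 40
σ = (2, 0, 3, 1): 9 + 11 + 16 + 21 = 57
σ = (2, 1, 0, 3): 9 + 24 + 9 + (-2) = 40
σ = (2, 1, 3, 0): 9 + 24 + 16 + 30 = 79
σ = (2, 3, 0, 1): 9 + 0 + 9 + 21 = 39
σ = (2, 3, 1, 0): 9 + 0 + 22 + 30 = 61
σ = (3, 0, 1, 2): 2 + 11 + 22 + 3 = 38
σ = (3, 0, 2, 1): 2 + 11 + 29 + 21 = 63
σ = (3, 1, 0, 2): 2 + 24 + 9 + 3 = 38
σ = (3, 1, 2, 0): 2 + 24 + 29 + 30 = 85
σ = (3, 2, 0, 1): 2 + 23 + 9 + 21 = 55
σ = (3, 2, 1, 0): 2 + 23 + 22 + 30 = 77
Optimal value attained by: σ = (1, 3, 0, 2).
Answer: det⊕(W) = 21; verdict: NONSINGULAR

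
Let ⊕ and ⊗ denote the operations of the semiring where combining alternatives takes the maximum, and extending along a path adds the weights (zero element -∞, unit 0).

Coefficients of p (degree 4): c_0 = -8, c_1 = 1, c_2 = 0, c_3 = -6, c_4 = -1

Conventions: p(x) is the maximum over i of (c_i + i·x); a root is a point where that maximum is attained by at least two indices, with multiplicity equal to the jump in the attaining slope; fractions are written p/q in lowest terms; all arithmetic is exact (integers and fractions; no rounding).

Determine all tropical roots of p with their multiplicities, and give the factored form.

hull edge (i=0, c=-8) to (i=1, c=1): slope 9, span 1
hull edge (i=1, c=1) to (i=4, c=-1): slope -2/3, span 3
Factored form: p(x) = -1 ⊗ (x ⊕ (-9)) ⊗ (x ⊕ 2/3) ⊗ (x ⊕ 2/3) ⊗ (x ⊕ 2/3)
Answer: roots = -9 (mult 1), 2/3 (mult 3)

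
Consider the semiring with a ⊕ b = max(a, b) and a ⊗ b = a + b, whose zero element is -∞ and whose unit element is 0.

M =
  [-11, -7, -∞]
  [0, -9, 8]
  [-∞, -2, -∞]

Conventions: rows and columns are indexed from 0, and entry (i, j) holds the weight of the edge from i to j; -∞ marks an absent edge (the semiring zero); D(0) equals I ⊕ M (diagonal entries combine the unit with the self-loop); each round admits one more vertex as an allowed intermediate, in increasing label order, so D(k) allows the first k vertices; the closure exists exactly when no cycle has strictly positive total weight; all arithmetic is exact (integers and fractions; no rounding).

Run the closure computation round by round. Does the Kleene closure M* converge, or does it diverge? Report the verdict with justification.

D(0):
  [0, -7, -∞]
  [0, 0, 8]
  [-∞, -2, 0]
D(1):
  [0, -7, -∞]
  [0, 0, 8]
  [-∞, -2, 0]
Detection: at round 2, diagonal entry (2, 2) turns strictly positive.
Key observation: the cycle 2->1->2 has total weight (-2) + 8, which is strictly positive.
Answer: DIVERGES — positive cycle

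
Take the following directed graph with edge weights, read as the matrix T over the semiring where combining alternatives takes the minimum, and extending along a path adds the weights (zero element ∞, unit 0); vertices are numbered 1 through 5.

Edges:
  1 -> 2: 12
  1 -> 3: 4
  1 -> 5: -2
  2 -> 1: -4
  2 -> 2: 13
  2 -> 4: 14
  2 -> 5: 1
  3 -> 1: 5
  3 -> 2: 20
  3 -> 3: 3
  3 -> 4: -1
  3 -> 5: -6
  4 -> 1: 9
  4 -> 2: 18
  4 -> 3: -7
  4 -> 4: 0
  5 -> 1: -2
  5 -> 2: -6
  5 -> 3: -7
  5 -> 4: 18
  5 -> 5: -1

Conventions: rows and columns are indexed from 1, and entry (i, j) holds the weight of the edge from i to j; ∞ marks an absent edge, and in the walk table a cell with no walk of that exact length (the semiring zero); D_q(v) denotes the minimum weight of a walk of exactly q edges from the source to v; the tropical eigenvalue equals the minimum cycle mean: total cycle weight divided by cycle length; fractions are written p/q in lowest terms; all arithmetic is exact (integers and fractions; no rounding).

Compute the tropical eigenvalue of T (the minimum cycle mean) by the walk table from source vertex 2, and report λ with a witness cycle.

q=0: [∞, 0, ∞, ∞, ∞]
q=1: [-4, 13, ∞, 14, 1]
q=2: [-1, -5, -6, 14, -6]
q=3: [-9, -12, -13, -7, -12]
q=4: [-16, -18, -19, -14, -19]
q=5: [-22, -25, -26, -20, -25]
Optimal cycle mean attained by: cycle 3->5->3, total (-6) + (-7), length 2.
Answer: λ = -13/2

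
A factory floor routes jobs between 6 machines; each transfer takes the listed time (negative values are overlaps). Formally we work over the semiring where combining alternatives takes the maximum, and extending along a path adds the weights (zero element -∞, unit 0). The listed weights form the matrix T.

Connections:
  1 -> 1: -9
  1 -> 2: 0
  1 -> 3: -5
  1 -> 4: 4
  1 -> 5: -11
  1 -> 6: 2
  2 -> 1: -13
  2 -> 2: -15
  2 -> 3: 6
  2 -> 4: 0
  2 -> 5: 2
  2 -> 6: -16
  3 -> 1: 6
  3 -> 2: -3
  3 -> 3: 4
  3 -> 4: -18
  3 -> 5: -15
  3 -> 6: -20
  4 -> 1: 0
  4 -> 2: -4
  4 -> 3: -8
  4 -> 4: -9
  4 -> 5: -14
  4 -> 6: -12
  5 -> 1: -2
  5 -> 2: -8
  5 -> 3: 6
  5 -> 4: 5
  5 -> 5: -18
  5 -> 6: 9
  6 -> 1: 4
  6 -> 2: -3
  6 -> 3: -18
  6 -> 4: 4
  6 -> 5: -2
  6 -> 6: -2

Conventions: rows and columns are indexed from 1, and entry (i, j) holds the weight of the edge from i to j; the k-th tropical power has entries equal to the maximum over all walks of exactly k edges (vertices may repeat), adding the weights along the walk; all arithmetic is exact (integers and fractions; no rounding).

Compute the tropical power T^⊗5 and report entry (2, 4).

T^⊗2:
  [6, 0, 6, 6, 2, 0]
  [12, 3, 10, 7, -9, 11]
  [10, 6, 8, 10, -1, 8]
  [-2, 0, 2, 4, -2, 2]
  [13, 6, 10, 13, 7, 7]
  [4, 4, 4, 8, -1, 7]
T^⊗3:
  [12, 6, 10, 10, 2, 11]
  [16, 12, 14, 16, 9, 14]
  [14, 10, 12, 14, 8, 12]
  [8, 0, 6, 6, 2, 7]
  [16, 13, 14, 17, 8, 16]
  [11, 4, 10, 11, 6, 8]
T^⊗4:
  [16, 12, 14, 16, 9, 14]
  [20, 16, 18, 20, 14, 18]
  [18, 14, 16, 18, 12, 17]
  [12, 8, 10, 12, 5, 11]
  [20, 16, 19, 20, 15, 18]
  [16, 11, 14, 15, 6, 15]
T^⊗5:
  [20, 16, 18, 20, 14, 18]
  [24, 20, 22, 24, 18, 23]
  [22, 18, 20, 22, 16, 21]
  [16, 12, 14, 16, 10, 14]
  [25, 20, 23, 24, 18, 24]
  [20, 16, 18, 20, 13, 18]
Key observation: the optimum is the walk 2->3->3->3->1->4, with weight 6 + 4 + 4 + 6 + 4 = 24.
Optimal value attained by: walk 2->3->3->3->1->4.
Answer: (T^⊗5)[2][4] = 24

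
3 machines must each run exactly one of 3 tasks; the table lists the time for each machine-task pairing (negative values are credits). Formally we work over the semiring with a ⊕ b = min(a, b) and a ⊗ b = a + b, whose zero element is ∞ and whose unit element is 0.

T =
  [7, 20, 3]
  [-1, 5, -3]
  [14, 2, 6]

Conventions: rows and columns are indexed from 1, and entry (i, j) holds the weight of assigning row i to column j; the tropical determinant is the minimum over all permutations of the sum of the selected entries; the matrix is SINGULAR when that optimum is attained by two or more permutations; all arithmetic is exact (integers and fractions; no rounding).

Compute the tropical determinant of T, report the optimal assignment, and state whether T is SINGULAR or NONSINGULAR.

σ = (1, 2, 3): 7 + 5 + 6 = 18
σ = (1, 3, 2): 7 + (-3) + 2 = 6
σ = (2, 1, 3): 20 + (-1) + 6 = 25
σ = (2, 3, 1): 20 + (-3) + 14 = 31
σ = (3, 1, 2): 3 + (-1) + 2 = 4
σ = (3, 2, 1): 3 + 5 + 14 = 22
Optimal value attained by: σ = (3, 1, 2).
Answer: det⊕(T) = 4; verdict: NONSINGULAR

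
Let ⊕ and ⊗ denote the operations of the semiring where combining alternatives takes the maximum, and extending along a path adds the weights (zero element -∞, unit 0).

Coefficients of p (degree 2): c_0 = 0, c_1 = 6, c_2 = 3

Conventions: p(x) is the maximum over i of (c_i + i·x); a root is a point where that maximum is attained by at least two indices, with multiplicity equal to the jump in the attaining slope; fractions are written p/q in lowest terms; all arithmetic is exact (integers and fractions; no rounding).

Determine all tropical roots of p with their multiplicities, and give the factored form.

hull edge (i=0, c=0) to (i=1, c=6): slope 6, span 1
hull edge (i=1, c=6) to (i=2, c=3): slope -3, span 1
Factored form: p(x) = 3 ⊗ (x ⊕ (-6)) ⊗ (x ⊕ 3)
Answer: roots = -6 (mult 1), 3 (mult 1)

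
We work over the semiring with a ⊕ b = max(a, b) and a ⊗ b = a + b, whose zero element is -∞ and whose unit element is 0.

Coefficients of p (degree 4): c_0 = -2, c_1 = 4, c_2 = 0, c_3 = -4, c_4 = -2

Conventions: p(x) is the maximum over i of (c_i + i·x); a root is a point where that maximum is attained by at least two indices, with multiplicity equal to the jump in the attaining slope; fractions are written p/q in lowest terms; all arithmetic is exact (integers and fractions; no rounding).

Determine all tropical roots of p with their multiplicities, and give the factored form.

hull edge (i=0, c=-2) to (i=1, c=4): slope 6, span 1
hull edge (i=1, c=4) to (i=4, c=-2): slope -2, span 3
Factored form: p(x) = -2 ⊗ (x ⊕ (-6)) ⊗ (x ⊕ 2) ⊗ (x ⊕ 2) ⊗ (x ⊕ 2)
Answer: roots = -6 (mult 1), 2 (mult 3)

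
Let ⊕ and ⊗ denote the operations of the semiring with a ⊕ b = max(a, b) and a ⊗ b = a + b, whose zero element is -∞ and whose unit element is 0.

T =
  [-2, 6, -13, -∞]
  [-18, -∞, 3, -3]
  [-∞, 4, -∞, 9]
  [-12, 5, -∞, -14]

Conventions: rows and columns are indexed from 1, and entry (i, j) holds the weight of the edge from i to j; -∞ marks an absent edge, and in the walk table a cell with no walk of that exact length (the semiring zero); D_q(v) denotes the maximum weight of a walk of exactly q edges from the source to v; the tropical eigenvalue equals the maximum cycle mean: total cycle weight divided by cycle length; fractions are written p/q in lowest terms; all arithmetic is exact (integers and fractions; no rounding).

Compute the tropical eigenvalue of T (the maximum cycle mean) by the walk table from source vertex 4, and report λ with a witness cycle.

q=0: [-∞, -∞, -∞, 0]
q=1: [-12, 5, -∞, -14]
q=2: [-13, -6, 8, 2]
q=3: [-10, 12, -3, 17]
q=4: [5, 22, 15, 9]
Optimal cycle mean attained by: cycle 2->3->4->2, total 3 + 9 + 5, length 3.
Answer: λ = 17/3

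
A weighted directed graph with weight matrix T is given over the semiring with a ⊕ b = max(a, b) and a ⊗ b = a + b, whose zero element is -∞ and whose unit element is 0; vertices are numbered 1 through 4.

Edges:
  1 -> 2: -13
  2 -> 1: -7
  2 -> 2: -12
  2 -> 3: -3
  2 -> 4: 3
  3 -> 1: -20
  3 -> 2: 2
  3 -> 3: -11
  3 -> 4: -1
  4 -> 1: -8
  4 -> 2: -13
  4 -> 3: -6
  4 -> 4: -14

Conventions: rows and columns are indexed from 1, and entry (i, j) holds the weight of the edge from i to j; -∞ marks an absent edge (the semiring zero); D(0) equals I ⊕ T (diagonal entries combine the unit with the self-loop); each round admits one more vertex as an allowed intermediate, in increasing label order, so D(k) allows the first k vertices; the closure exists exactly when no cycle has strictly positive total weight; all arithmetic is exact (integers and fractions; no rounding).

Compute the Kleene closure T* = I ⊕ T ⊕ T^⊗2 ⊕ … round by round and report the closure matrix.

D(0):
  [0, -13, -∞, -∞]
  [-7, 0, -3, 3]
  [-20, 2, 0, -1]
  [-8, -13, -6, 0]
D(1):
  [0, -13, -∞, -∞]
  [-7, 0, -3, 3]
  [-20, 2, 0, -1]
  [-8, -13, -6, 0]
D(2):
  [0, -13, -16, -10]
  [-7, 0, -3, 3]
  [-5, 2, 0, 5]
  [-8, -13, -6, 0]
D(3):
  [0, -13, -16, -10]
  [-7, 0, -3, 3]
  [-5, 2, 0, 5]
  [-8, -4, -6, 0]
D(4):
  [0, -13, -16, -10]
  [-5, 0, -3, 3]
  [-3, 2, 0, 5]
  [-8, -4, -6, 0]
Answer: T* = [[0, -13, -16, -10], [-5, 0, -3, 3], [-3, 2, 0, 5], [-8, -4, -6, 0]]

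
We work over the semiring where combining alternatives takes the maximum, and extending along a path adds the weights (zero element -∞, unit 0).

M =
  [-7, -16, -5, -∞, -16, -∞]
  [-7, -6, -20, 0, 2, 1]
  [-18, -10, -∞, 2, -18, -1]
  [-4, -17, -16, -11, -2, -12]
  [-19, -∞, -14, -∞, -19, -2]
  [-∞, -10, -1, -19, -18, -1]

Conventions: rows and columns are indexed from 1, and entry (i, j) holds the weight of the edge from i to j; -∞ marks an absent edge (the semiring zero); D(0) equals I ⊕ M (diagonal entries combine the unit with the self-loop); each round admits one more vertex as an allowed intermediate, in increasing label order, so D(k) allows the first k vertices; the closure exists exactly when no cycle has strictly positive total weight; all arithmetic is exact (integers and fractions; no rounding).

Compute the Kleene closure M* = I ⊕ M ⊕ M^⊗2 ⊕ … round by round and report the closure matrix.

D(0):
  [0, -16, -5, -∞, -16, -∞]
  [-7, 0, -20, 0, 2, 1]
  [-18, -10, 0, 2, -18, -1]
  [-4, -17, -16, 0, -2, -12]
  [-19, -∞, -14, -∞, 0, -2]
  [-∞, -10, -1, -19, -18, 0]
D(1):
  [0, -16, -5, -∞, -16, -∞]
  [-7, 0, -12, 0, 2, 1]
  [-18, -10, 0, 2, -18, -1]
  [-4, -17, -9, 0, -2, -12]
  [-19, -35, -14, -∞, 0, -2]
  [-∞, -10, -1, -19, -18, 0]
D(2):
  [0, -16, -5, -16, -14, -15]
  [-7, 0, -12, 0, 2, 1]
  [-17, -10, 0, 2, -8, -1]
  [-4, -17, -9, 0, -2, -12]
  [-19, -35, -14, -35, 0, -2]
  [-17, -10, -1, -10, -8, 0]
D(3):
  [0, -15, -5, -3, -13, -6]
  [-7, 0, -12, 0, 2, 1]
  [-17, -10, 0, 2, -8, -1]
  [-4, -17, -9, 0, -2, -10]
  [-19, -24, -14, -12, 0, -2]
  [-17, -10, -1, 1, -8, 0]
D(4):
  [0, -15, -5, -3, -5, -6]
  [-4, 0, -9, 0, 2, 1]
  [-2, -10, 0, 2, 0, -1]
  [-4, -17, -9, 0, -2, -10]
  [-16, -24, -14, -12, 0, -2]
  [-3, -10, -1, 1, -1, 0]
D(5):
  [0, -15, -5, -3, -5, -6]
  [-4, 0, -9, 0, 2, 1]
  [-2, -10, 0, 2, 0, -1]
  [-4, -17, -9, 0, -2, -4]
  [-16, -24, -14, -12, 0, -2]
  [-3, -10, -1, 1, -1, 0]
D(6):
  [0, -15, -5, -3, -5, -6]
  [-2, 0, 0, 2, 2, 1]
  [-2, -10, 0, 2, 0, -1]
  [-4, -14, -5, 0, -2, -4]
  [-5, -12, -3, -1, 0, -2]
  [-3, -10, -1, 1, -1, 0]
Answer: M* = [[0, -15, -5, -3, -5, -6], [-2, 0, 0, 2, 2, 1], [-2, -10, 0, 2, 0, -1], [-4, -14, -5, 0, -2, -4], [-5, -12, -3, -1, 0, -2], [-3, -10, -1, 1, -1, 0]]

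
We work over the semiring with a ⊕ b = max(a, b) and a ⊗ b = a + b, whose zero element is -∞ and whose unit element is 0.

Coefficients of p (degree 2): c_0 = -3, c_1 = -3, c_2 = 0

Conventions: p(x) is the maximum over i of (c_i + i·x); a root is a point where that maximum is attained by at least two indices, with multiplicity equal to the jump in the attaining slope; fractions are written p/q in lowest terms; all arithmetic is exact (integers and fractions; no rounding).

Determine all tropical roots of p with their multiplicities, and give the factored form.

hull edge (i=0, c=-3) to (i=2, c=0): slope 3/2, span 2
Factored form: p(x) = 0 ⊗ (x ⊕ (-3/2)) ⊗ (x ⊕ (-3/2))
Answer: roots = -3/2 (mult 2)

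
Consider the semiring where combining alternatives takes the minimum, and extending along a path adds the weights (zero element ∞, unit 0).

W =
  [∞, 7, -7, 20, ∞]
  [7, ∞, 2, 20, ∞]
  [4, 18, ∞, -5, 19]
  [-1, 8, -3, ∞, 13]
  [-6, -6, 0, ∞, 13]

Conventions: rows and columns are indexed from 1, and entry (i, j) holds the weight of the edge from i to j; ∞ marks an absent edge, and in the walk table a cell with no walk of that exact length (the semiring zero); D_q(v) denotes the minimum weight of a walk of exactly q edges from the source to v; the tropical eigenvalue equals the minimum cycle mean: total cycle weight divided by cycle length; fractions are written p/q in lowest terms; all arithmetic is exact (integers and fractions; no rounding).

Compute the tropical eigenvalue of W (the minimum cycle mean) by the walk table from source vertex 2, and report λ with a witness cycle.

q=0: [∞, 0, ∞, ∞, ∞]
q=1: [7, ∞, 2, 20, ∞]
q=2: [6, 14, 0, -3, 21]
q=3: [-4, 5, -6, -5, 10]
q=4: [-6, 3, -11, -11, 8]
q=5: [-12, -3, -14, -16, 2]
Optimal cycle mean attained by: cycle 1->3->4->1, total (-7) + (-5) + (-1), length 3.
Answer: λ = -13/3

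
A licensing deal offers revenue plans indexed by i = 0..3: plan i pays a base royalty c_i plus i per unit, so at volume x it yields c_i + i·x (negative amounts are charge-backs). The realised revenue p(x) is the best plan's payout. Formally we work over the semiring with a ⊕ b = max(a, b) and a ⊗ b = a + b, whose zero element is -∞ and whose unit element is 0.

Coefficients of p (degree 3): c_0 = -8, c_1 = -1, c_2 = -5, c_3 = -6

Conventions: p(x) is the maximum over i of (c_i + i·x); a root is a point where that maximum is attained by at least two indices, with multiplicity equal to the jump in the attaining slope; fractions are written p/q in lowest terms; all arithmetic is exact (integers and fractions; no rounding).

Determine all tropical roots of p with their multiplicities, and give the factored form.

hull edge (i=0, c=-8) to (i=1, c=-1): slope 7, span 1
hull edge (i=1, c=-1) to (i=3, c=-6): slope -5/2, span 2
Factored form: p(x) = -6 ⊗ (x ⊕ (-7)) ⊗ (x ⊕ 5/2) ⊗ (x ⊕ 5/2)
Answer: roots = -7 (mult 1), 5/2 (mult 2)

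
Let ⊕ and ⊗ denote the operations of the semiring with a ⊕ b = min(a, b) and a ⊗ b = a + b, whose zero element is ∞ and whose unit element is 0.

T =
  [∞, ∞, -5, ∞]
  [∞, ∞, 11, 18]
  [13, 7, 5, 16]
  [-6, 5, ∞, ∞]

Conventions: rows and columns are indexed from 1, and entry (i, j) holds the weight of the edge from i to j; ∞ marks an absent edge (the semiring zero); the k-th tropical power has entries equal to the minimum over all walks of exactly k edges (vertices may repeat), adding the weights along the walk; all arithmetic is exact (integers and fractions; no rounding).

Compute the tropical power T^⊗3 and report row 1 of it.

T^⊗2:
  [8, 2, 0, 11]
  [12, 18, 16, 27]
  [10, 12, 8, 21]
  [∞, ∞, -11, 23]
T^⊗3:
  [5, 7, 3, 16]
  [21, 23, 7, 32]
  [15, 15, 5, 24]
  [2, -4, -6, 5]
Answer: row 1 of T^⊗3 = [5, 7, 3, 16]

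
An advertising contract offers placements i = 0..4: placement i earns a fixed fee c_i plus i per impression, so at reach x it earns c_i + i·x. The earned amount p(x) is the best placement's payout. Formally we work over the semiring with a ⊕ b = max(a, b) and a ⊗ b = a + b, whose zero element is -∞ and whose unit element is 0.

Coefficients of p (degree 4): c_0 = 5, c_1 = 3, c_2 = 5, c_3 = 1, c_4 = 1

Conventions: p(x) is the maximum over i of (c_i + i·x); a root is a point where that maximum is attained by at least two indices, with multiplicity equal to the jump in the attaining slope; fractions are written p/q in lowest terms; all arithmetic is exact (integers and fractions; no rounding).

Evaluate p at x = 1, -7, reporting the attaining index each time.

p(1) = max(5+0·1=5, 3+1·1=4, 5+2·1=7, 1+3·1=4, 1+4·1=5) = 7 (attained by i=2)
p(-7) = max(5+0·(-7)=5, 3+1·(-7)=-4, 5+2·(-7)=-9, 1+3·(-7)=-20, 1+4·(-7)=-27) = 5 (attained by i=0)
Answer: p(1) = 7; p(-7) = 5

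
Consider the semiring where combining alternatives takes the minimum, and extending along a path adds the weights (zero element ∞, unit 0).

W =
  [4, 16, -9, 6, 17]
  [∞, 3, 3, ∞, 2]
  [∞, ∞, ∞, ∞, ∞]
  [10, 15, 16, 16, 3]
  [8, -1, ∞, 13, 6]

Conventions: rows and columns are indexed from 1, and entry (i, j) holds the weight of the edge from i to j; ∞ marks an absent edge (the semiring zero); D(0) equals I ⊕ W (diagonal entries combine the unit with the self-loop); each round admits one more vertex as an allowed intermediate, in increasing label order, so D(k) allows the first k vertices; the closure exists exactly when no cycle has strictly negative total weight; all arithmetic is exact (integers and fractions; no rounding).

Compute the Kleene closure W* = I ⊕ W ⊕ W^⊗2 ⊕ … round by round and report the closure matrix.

D(0):
  [0, 16, -9, 6, 17]
  [∞, 0, 3, ∞, 2]
  [∞, ∞, 0, ∞, ∞]
  [10, 15, 16, 0, 3]
  [8, -1, ∞, 13, 0]
D(1):
  [0, 16, -9, 6, 17]
  [∞, 0, 3, ∞, 2]
  [∞, ∞, 0, ∞, ∞]
  [10, 15, 1, 0, 3]
  [8, -1, -1, 13, 0]
D(2):
  [0, 16, -9, 6, 17]
  [∞, 0, 3, ∞, 2]
  [∞, ∞, 0, ∞, ∞]
  [10, 15, 1, 0, 3]
  [8, -1, -1, 13, 0]
D(3):
  [0, 16, -9, 6, 17]
  [∞, 0, 3, ∞, 2]
  [∞, ∞, 0, ∞, ∞]
  [10, 15, 1, 0, 3]
  [8, -1, -1, 13, 0]
D(4):
  [0, 16, -9, 6, 9]
  [∞, 0, 3, ∞, 2]
  [∞, ∞, 0, ∞, ∞]
  [10, 15, 1, 0, 3]
  [8, -1, -1, 13, 0]
D(5):
  [0, 8, -9, 6, 9]
  [10, 0, 1, 15, 2]
  [∞, ∞, 0, ∞, ∞]
  [10, 2, 1, 0, 3]
  [8, -1, -1, 13, 0]
Answer: W* = [[0, 8, -9, 6, 9], [10, 0, 1, 15, 2], [∞, ∞, 0, ∞, ∞], [10, 2, 1, 0, 3], [8, -1, -1, 13, 0]]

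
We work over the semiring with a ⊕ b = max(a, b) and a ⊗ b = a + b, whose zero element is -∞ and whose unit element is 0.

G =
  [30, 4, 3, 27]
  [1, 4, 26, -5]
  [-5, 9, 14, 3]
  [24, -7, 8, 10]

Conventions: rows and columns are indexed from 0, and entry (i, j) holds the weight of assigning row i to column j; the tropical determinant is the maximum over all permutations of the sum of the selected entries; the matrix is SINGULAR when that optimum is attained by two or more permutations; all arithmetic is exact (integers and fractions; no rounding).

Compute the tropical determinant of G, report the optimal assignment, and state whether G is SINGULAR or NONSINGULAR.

σ = (0, 1, 2, 3): 30 + 4 + 14 + 10 = 58
σ = (0, 1, 3, 2): 30 + 4 + 3 + 8 = 45
σ = (0, 2, 1, 3): 30 + 26 + 9 + 10 = 75
σ = (0, 2, 3, 1): 30 + 26 + 3 + (-7) = 52
σ = (0, 3, 1, 2): 30 + (-5) + 9 + 8 = 42
σ = (0, 3, 2, 1): 30 + (-5) + 14 + (-7) = 32
σ = (1, 0, 2, 3): 4 + 1 + 14 + 10 = 29
σ = (1, 0, 3, 2): 4 + 1 + 3 + 8 = 16
σ = (1, 2, 0, 3): 4 + 26 + (-5) + 10 = 35
σ = (1, 2, 3, 0): 4 + 26 + 3 + 24 = 57
σ = (1, 3, 0, 2): 4 + (-5) + (-5) + 8 = 2
σ = (1, 3, 2, 0): 4 + (-5) + 14 + 24 = 37
σ = (2, 0, 1, 3): 3 + 1 + 9 + 10 = 23
σ = (2, 0, 3, 1): 3 + 1 + 3 + (-7) = 0
σ = (2, 1, 0, 3): 3 + 4 + (-5) + 10 = 12
σ = (2, 1, 3, 0): 3 + 4 + 3 + 24 = 34
σ = (2, 3, 0, 1): 3 + (-5) + (-5) + (-7) = -14
σ = (2, 3, 1, 0): 3 + (-5) + 9 + 24 = 31
σ = (3, 0, 1, 2): 27 + 1 + 9 + 8 = 45
σ = (3, 0, 2, 1): 27 + 1 + 14 + (-7) = 35
σ = (3, 1, 0, 2): 27 + 4 + (-5) + 8 = 34
σ = (3, 1, 2, 0): 27 + 4 + 14 + 24 = 69
σ = (3, 2, 0, 1): 27 + 26 + (-5) + (-7) = 41
σ = (3, 2, 1, 0): 27 + 26 + 9 + 24 = 86
Optimal value attained by: σ = (3, 2, 1, 0).
Answer: det⊕(G) = 86; verdict: NONSINGULAR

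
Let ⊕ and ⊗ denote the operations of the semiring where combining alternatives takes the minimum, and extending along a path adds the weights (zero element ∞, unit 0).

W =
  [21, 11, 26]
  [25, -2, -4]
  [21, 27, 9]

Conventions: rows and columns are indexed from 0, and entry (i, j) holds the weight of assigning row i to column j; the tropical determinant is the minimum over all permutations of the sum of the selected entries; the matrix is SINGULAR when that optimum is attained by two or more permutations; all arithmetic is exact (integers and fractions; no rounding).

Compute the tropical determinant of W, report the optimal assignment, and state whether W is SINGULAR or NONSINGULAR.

σ = (0, 1, 2): 21 + (-2) + 9 = 28
σ = (0, 2, 1): 21 + (-4) + 27 = 44
σ = (1, 0, 2): 11 + 25 + 9 = 45
σ = (1, 2, 0): 11 + (-4) + 21 = 28
σ = (2, 0, 1): 26 + 25 + 27 = 78
σ = (2, 1, 0): 26 + (-2) + 21 = 45
Optimal value attained by: σ = (0, 1, 2).
Answer: det⊕(W) = 28; verdict: SINGULAR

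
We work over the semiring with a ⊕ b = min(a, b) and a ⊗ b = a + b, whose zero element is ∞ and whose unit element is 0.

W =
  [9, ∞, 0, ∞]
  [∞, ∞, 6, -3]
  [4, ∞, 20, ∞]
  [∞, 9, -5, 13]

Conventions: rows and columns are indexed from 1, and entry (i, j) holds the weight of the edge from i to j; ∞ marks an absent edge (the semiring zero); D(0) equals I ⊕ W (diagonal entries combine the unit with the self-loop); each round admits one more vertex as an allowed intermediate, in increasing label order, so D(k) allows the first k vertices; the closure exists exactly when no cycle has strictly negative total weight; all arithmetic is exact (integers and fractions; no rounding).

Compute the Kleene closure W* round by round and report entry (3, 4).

D(0):
  [0, ∞, 0, ∞]
  [∞, 0, 6, -3]
  [4, ∞, 0, ∞]
  [∞, 9, -5, 0]
D(1):
  [0, ∞, 0, ∞]
  [∞, 0, 6, -3]
  [4, ∞, 0, ∞]
  [∞, 9, -5, 0]
D(2):
  [0, ∞, 0, ∞]
  [∞, 0, 6, -3]
  [4, ∞, 0, ∞]
  [∞, 9, -5, 0]
D(3):
  [0, ∞, 0, ∞]
  [10, 0, 6, -3]
  [4, ∞, 0, ∞]
  [-1, 9, -5, 0]
D(4):
  [0, ∞, 0, ∞]
  [-4, 0, -8, -3]
  [4, ∞, 0, ∞]
  [-1, 9, -5, 0]
Answer: W*[3][4] = ∞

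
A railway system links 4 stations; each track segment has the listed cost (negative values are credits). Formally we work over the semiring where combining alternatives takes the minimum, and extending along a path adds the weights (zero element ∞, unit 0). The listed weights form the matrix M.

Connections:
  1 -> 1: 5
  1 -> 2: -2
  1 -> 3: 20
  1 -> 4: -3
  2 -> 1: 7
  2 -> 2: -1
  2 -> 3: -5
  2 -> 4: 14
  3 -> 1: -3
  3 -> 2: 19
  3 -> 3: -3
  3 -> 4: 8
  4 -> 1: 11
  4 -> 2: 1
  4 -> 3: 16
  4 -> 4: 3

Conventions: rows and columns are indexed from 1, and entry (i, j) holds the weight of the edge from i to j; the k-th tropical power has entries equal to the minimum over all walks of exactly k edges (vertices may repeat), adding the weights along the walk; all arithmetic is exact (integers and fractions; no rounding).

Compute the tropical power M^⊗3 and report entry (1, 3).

M^⊗2:
  [5, -3, -7, 0]
  [-8, -2, -8, 3]
  [-6, -5, -6, -6]
  [8, 0, -4, 6]
M^⊗3:
  [-10, -4, -10, 1]
  [-11, -10, -11, -11]
  [-9, -8, -10, -9]
  [-7, -1, -7, 4]
Key observation: the optimum is the walk 1->2->3->3, with weight (-2) + (-5) + (-3) = -10.
Optimal value attained by: walk 1->2->3->3.
Answer: (M^⊗3)[1][3] = -10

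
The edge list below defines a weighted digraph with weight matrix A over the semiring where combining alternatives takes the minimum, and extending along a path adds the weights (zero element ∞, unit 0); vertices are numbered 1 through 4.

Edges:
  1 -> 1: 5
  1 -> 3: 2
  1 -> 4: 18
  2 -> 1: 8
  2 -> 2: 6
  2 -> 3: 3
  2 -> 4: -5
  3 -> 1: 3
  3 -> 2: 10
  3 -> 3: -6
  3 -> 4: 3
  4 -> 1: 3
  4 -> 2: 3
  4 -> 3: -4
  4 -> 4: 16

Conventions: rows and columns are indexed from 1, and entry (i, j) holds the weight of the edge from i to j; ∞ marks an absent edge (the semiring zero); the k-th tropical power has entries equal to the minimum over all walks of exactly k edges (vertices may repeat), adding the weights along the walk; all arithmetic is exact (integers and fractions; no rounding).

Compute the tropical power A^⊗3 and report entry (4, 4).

A^⊗2:
  [5, 12, -4, 5]
  [-2, -2, -9, 1]
  [-3, 4, -12, -3]
  [-1, 6, -10, -2]
A^⊗3:
  [-1, 6, -10, -1]
  [-6, 1, -15, -7]
  [-9, -2, -18, -9]
  [-7, 0, -16, -7]
Key observation: the optimum is the walk 4->3->3->4, with weight (-4) + (-6) + 3 = -7.
Optimal value attained by: walk 4->3->3->4.
Answer: (A^⊗3)[4][4] = -7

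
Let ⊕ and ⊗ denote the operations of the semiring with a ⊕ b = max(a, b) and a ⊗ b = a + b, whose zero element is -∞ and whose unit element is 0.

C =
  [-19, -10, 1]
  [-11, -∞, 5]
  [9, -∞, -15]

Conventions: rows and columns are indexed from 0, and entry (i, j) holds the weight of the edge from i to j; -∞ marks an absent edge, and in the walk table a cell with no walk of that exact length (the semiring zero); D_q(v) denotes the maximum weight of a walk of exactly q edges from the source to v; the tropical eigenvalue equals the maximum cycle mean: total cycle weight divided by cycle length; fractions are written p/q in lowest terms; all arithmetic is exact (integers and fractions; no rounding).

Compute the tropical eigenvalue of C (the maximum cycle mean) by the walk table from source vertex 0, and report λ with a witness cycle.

q=0: [0, -∞, -∞]
q=1: [-19, -10, 1]
q=2: [10, -29, -5]
q=3: [4, 0, 11]
Optimal cycle mean attained by: cycle 0->2->0, total 1 + 9, length 2.
Answer: λ = 5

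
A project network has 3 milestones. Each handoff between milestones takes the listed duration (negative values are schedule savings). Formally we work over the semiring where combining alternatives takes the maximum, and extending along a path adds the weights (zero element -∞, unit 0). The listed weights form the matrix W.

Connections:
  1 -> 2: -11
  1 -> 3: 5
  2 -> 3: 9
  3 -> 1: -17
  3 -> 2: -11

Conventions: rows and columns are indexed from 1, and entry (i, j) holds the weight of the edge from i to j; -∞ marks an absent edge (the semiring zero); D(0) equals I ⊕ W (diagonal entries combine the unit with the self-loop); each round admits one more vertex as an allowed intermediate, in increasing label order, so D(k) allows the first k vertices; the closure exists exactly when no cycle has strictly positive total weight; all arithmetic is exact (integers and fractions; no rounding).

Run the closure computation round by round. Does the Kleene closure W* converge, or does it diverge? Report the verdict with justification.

D(0):
  [0, -11, 5]
  [-∞, 0, 9]
  [-17, -11, 0]
D(1):
  [0, -11, 5]
  [-∞, 0, 9]
  [-17, -11, 0]
D(2):
  [0, -11, 5]
  [-∞, 0, 9]
  [-17, -11, 0]
D(3):
  [0, -6, 5]
  [-8, 0, 9]
  [-17, -11, 0]
Key observation: every diagonal entry stays at the unit through all rounds, so no improving cycle exists.
Answer: CONVERGES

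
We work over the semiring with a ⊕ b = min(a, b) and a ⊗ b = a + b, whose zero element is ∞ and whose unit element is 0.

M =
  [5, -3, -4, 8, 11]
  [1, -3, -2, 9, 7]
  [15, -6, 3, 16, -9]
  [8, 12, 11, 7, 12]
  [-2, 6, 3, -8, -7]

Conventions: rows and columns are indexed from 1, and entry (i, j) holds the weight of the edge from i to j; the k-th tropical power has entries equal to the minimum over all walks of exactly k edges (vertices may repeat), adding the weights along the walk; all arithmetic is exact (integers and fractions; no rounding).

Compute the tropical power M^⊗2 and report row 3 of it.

M^⊗2:
  [-2, -10, -5, 3, -13]
  [-2, -8, -5, -1, -11]
  [-11, -9, -8, -17, -16]
  [10, 5, 4, 4, 2]
  [-9, -5, -6, -15, -14]
Answer: row 3 of M^⊗2 = [-11, -9, -8, -17, -16]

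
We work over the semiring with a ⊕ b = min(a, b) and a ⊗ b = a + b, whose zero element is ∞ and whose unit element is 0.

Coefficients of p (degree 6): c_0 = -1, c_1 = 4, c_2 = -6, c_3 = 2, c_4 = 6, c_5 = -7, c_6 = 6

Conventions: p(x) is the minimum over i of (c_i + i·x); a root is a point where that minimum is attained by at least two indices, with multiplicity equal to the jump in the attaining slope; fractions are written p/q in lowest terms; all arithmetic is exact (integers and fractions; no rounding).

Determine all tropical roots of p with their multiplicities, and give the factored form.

hull edge (i=0, c=-1) to (i=2, c=-6): slope -5/2, span 2
hull edge (i=2, c=-6) to (i=5, c=-7): slope -1/3, span 3
hull edge (i=5, c=-7) to (i=6, c=6): slope 13, span 1
Factored form: p(x) = 6 ⊗ (x ⊕ (-13)) ⊗ (x ⊕ 1/3) ⊗ (x ⊕ 1/3) ⊗ (x ⊕ 1/3) ⊗ (x ⊕ 5/2) ⊗ (x ⊕ 5/2)
Answer: roots = -13 (mult 1), 1/3 (mult 3), 5/2 (mult 2)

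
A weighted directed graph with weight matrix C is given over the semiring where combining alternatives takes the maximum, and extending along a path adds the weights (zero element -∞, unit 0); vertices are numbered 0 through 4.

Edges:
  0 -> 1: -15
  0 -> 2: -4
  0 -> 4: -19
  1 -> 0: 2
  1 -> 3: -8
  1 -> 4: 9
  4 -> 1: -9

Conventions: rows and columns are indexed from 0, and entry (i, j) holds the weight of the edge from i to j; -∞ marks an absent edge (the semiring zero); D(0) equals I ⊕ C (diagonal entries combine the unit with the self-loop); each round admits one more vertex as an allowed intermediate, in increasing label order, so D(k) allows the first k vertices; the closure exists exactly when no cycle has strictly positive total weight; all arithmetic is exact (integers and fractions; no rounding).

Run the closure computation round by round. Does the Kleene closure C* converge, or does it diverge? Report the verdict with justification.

D(0):
  [0, -15, -4, -∞, -19]
  [2, 0, -∞, -8, 9]
  [-∞, -∞, 0, -∞, -∞]
  [-∞, -∞, -∞, 0, -∞]
  [-∞, -9, -∞, -∞, 0]
D(1):
  [0, -15, -4, -∞, -19]
  [2, 0, -2, -8, 9]
  [-∞, -∞, 0, -∞, -∞]
  [-∞, -∞, -∞, 0, -∞]
  [-∞, -9, -∞, -∞, 0]
D(2):
  [0, -15, -4, -23, -6]
  [2, 0, -2, -8, 9]
  [-∞, -∞, 0, -∞, -∞]
  [-∞, -∞, -∞, 0, -∞]
  [-7, -9, -11, -17, 0]
D(3):
  [0, -15, -4, -23, -6]
  [2, 0, -2, -8, 9]
  [-∞, -∞, 0, -∞, -∞]
  [-∞, -∞, -∞, 0, -∞]
  [-7, -9, -11, -17, 0]
D(4):
  [0, -15, -4, -23, -6]
  [2, 0, -2, -8, 9]
  [-∞, -∞, 0, -∞, -∞]
  [-∞, -∞, -∞, 0, -∞]
  [-7, -9, -11, -17, 0]
D(5):
  [0, -15, -4, -23, -6]
  [2, 0, -2, -8, 9]
  [-∞, -∞, 0, -∞, -∞]
  [-∞, -∞, -∞, 0, -∞]
  [-7, -9, -11, -17, 0]
Key observation: every diagonal entry stays at the unit through all rounds, so no improving cycle exists.
Answer: CONVERGES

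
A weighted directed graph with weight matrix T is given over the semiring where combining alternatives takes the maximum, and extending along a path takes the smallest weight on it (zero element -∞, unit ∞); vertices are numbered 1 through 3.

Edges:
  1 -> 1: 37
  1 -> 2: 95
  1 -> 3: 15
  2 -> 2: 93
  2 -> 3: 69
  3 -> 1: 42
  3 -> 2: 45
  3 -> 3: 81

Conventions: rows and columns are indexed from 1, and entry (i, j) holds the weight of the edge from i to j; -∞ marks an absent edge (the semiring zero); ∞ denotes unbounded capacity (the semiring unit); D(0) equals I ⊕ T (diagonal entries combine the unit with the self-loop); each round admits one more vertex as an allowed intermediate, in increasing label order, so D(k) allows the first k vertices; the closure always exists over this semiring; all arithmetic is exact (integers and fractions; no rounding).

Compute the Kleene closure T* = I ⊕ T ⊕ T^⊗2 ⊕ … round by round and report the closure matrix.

D(0):
  [∞, 95, 15]
  [-∞, ∞, 69]
  [42, 45, ∞]
D(1):
  [∞, 95, 15]
  [-∞, ∞, 69]
  [42, 45, ∞]
D(2):
  [∞, 95, 69]
  [-∞, ∞, 69]
  [42, 45, ∞]
D(3):
  [∞, 95, 69]
  [42, ∞, 69]
  [42, 45, ∞]
Answer: T* = [[∞, 95, 69], [42, ∞, 69], [42, 45, ∞]]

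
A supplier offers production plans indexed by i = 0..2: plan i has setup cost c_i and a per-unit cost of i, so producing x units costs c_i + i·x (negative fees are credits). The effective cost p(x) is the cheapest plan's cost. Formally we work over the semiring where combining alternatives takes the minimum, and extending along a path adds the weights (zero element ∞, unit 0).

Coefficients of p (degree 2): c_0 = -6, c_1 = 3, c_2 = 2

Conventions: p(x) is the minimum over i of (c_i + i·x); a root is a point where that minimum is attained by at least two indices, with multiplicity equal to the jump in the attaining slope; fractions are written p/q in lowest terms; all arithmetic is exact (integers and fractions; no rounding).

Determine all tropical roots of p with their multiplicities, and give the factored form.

hull edge (i=0, c=-6) to (i=2, c=2): slope 4, span 2
Factored form: p(x) = 2 ⊗ (x ⊕ (-4)) ⊗ (x ⊕ (-4))
Answer: roots = -4 (mult 2)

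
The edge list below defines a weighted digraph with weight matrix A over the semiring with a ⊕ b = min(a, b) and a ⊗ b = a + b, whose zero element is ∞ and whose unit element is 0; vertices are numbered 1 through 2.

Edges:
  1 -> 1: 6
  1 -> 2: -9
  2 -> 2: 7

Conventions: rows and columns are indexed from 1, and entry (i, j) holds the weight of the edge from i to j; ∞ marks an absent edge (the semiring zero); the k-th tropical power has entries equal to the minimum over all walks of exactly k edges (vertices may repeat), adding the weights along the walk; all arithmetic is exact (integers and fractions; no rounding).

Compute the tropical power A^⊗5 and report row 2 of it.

A^⊗2:
  [12, -3]
  [∞, 14]
A^⊗3:
  [18, 3]
  [∞, 21]
A^⊗4:
  [24, 9]
  [∞, 28]
A^⊗5:
  [30, 15]
  [∞, 35]
Answer: row 2 of A^⊗5 = [∞, 35]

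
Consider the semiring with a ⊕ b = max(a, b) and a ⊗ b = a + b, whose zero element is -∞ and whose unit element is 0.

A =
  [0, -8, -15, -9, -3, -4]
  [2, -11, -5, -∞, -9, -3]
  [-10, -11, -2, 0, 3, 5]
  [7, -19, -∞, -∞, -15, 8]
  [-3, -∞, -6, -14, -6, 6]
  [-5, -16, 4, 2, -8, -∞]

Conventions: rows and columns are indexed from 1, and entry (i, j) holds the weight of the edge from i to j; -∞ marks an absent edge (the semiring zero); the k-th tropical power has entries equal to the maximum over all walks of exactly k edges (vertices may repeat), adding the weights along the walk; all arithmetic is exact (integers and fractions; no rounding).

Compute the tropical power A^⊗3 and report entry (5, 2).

A^⊗2:
  [0, -8, 0, -2, -3, 3]
  [2, -6, 1, -1, -1, 0]
  [7, -11, 9, 7, 1, 9]
  [7, -1, 12, 10, 4, 3]
  [1, -10, 10, 8, -2, 0]
  [9, -7, 2, 4, 7, 10]
A^⊗3:
  [5, -8, 7, 5, 3, 6]
  [6, -6, 4, 2, 4, 7]
  [14, -1, 13, 11, 12, 15]
  [17, 1, 10, 12, 15, 18]
  [15, -1, 8, 10, 13, 16]
  [11, 1, 14, 12, 6, 13]
Key observation: the optimum is the walk 5->6->3->2, with weight 6 + 4 + (-11) = -1.
Optimal value attained by: walk 5->6->3->2.
Answer: (A^⊗3)[5][2] = -1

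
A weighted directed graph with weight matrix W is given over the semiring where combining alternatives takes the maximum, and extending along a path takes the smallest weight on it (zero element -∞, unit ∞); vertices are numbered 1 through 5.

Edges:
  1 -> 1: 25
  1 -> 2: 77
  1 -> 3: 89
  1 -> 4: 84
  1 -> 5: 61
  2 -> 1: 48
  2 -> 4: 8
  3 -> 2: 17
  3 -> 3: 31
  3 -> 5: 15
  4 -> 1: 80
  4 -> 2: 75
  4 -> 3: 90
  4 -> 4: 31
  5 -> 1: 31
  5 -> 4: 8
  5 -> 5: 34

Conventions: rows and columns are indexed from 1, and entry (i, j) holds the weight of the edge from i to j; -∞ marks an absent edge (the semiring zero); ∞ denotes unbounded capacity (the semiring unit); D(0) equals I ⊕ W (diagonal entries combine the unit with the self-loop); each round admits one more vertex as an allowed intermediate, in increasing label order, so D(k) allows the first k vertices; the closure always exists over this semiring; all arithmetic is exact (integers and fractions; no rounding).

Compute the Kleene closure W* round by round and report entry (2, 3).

D(0):
  [∞, 77, 89, 84, 61]
  [48, ∞, -∞, 8, -∞]
  [-∞, 17, ∞, -∞, 15]
  [80, 75, 90, ∞, -∞]
  [31, -∞, -∞, 8, ∞]
D(1):
  [∞, 77, 89, 84, 61]
  [48, ∞, 48, 48, 48]
  [-∞, 17, ∞, -∞, 15]
  [80, 77, 90, ∞, 61]
  [31, 31, 31, 31, ∞]
D(2):
  [∞, 77, 89, 84, 61]
  [48, ∞, 48, 48, 48]
  [17, 17, ∞, 17, 17]
  [80, 77, 90, ∞, 61]
  [31, 31, 31, 31, ∞]
D(3):
  [∞, 77, 89, 84, 61]
  [48, ∞, 48, 48, 48]
  [17, 17, ∞, 17, 17]
  [80, 77, 90, ∞, 61]
  [31, 31, 31, 31, ∞]
D(4):
  [∞, 77, 89, 84, 61]
  [48, ∞, 48, 48, 48]
  [17, 17, ∞, 17, 17]
  [80, 77, 90, ∞, 61]
  [31, 31, 31, 31, ∞]
D(5):
  [∞, 77, 89, 84, 61]
  [48, ∞, 48, 48, 48]
  [17, 17, ∞, 17, 17]
  [80, 77, 90, ∞, 61]
  [31, 31, 31, 31, ∞]
Answer: W*[2][3] = 48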